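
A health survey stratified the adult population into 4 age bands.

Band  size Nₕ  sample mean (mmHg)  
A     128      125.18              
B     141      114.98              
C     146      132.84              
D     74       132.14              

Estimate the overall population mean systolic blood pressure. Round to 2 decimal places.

125.58

N = 489; weights Wₕ = Nₕ/N = (0.2618, 0.2883, 0.2986, 0.1513).
x̄_st = Σ Wₕ·x̄ₕ = 0.2618·125.18 + 0.2883·114.98 + 0.2986·132.84 + 0.1513·132.14 ≈ 125.5792...
→ 125.58.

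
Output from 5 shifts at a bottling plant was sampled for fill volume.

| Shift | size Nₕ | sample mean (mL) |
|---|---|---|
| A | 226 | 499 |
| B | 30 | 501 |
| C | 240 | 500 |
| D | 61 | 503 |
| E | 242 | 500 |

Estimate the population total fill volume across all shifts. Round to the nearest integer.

399487

Estimate total by summing Nₕ·x̄ₕ over strata.
226·499 + 30·501 + 240·500 + 61·503 + 242·500 = 112774 + 15030 + 120000 + 30683 + 121000 = 399487.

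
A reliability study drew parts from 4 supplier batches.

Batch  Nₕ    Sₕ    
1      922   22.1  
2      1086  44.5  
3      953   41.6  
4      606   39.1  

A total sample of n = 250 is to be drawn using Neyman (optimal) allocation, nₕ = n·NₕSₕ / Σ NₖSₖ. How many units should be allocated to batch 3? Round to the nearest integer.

Σ NₕSₕ = 922·22.1 + 1086·44.5 + 953·41.6 + 606·39.1 = 132042.6.
Share for 3: 39644.8/132042.6 = 0.30024.
n_3 = 250 × 0.30024 = 75.061... → 75.

75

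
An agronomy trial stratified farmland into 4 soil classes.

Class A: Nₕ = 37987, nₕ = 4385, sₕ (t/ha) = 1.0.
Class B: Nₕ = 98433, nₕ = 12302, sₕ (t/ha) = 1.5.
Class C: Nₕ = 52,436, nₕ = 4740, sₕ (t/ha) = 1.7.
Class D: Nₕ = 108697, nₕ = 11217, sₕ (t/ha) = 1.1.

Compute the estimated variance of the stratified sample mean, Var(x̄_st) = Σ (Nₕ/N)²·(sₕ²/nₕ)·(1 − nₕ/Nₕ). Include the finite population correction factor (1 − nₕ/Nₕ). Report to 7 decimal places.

N = 297553. Term for each stratum: Wₕ²sₕ²/nₕ·(1−nₕ/Nₕ).
Var(x̄_st) = 0.0000032878 + 0.0000175137 + 0.0000172227 + 0.0000129096 = 0.0000509338 → 0.0000509.

0.0000509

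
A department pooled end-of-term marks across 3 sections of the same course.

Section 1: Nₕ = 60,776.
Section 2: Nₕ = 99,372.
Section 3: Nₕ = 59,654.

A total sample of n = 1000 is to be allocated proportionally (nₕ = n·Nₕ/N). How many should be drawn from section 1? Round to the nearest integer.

277

Share of section 1 = 60776/219802 = 0.27650.
Allocate 1000 × 0.27650 = 276.503... → 277.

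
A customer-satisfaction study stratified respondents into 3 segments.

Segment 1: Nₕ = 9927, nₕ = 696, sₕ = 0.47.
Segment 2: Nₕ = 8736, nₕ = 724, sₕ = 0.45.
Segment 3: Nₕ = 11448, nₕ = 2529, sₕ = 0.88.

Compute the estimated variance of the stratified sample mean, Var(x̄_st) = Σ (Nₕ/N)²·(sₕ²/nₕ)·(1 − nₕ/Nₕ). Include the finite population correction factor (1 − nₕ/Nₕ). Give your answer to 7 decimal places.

N = 30111. Term for each stratum: Wₕ²sₕ²/nₕ·(1−nₕ/Nₕ).
Var(x̄_st) = 0.0000320777 + 0.0000215918 + 0.0000344835 = 0.0000881531 → 0.0000882.

0.0000882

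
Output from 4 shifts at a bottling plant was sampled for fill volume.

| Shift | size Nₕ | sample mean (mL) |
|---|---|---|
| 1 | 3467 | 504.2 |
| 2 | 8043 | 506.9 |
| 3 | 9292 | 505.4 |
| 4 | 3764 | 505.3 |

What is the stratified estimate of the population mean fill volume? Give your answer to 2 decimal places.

505.71

N = 3467 + 8043 + 9292 + 3764 = 24566.
The stratified mean weights each stratum mean by its population share Nₕ/N.
Σ Nₕx̄ₕ = 3467·504.2 + 8043·506.9 + 9292·505.4 + 3764·505.3 = 1748061.4 + 4076996.7 + 4696176.8 + 1901949.2 = 12423184.1.
Divide by N: 12423184.1 / 24566 = 505.7064... → 505.71.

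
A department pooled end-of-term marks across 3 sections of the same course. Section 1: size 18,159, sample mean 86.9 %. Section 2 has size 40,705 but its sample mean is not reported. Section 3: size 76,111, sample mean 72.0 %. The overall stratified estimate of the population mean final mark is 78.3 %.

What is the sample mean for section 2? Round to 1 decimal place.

86.2

Σ Nₕx̄ₕ = N·μ, so 40705·x̄_2 = 134975·78.3 − (18159·86.9 + 76111·72.0).
= 10568542.5 − 7058009.1 = 3510533.4.
x̄_2 = 3510533.4 / 40705 = 86.243... → 86.2.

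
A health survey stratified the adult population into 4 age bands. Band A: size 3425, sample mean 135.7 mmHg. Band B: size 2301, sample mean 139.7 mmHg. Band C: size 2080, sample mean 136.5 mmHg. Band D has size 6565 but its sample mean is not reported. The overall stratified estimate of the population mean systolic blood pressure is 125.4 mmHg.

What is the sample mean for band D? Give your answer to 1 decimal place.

N = 3425 + 2301 + 2080 + 6565 = 14371.
Overall total = μ·N = 125.4·14371 = 1802123.4.
Subtract the known strata: 3425·135.7 + 2301·139.7 + 2080·136.5 = 1070142.2.
Remaining total for band D: 1802123.4 − 1070142.2 = 731981.2.
Divide by its size: 731981.2 / 6565 = 111.498... → 111.5.

111.5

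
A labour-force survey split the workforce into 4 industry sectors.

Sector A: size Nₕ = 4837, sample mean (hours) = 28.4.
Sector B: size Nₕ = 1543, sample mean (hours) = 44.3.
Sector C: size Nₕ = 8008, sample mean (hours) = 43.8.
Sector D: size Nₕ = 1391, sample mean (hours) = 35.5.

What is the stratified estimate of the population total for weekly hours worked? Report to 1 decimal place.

605856.6

A: 4837·28.4 = 137370.8
B: 1543·44.3 = 68354.9
C: 8008·43.8 = 350750.4
D: 1391·35.5 = 49380.5
τ̂ = Σ Nₕx̄ₕ = 605856.6.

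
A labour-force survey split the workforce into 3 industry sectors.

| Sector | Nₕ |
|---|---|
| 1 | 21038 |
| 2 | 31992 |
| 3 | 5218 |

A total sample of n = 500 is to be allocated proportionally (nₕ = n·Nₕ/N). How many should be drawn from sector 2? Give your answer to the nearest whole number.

N = 21038 + 31992 + 5218 = 58248.
n_2 = 500·31992/58248 = 274.619... → 275.

275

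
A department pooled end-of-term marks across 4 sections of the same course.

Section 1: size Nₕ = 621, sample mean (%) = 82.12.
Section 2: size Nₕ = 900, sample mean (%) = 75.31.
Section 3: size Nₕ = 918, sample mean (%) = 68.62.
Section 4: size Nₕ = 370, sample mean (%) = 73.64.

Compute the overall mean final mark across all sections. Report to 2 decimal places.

x̄_st = (Σ Nₕx̄ₕ) / (Σ Nₕ) = (621·82.12 + 900·75.31 + 918·68.62 + 370·73.64) / 2809
= 209015.48 / 2809 = 74.4092... → 74.41.

74.41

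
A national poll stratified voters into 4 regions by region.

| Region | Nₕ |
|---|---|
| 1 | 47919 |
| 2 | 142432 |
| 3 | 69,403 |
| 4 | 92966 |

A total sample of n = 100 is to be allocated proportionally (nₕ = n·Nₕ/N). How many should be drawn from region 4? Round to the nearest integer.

26

Share of region 4 = 92966/352720 = 0.26357.
Allocate 100 × 0.26357 = 26.357... → 26.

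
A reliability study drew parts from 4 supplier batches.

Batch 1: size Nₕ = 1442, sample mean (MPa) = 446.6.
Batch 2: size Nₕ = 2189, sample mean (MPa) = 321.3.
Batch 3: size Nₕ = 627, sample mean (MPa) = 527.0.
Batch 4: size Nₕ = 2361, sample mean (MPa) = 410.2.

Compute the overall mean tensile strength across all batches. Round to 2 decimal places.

x̄_st = (Σ Nₕx̄ₕ) / (Σ Nₕ) = (1442·446.6 + 2189·321.3 + 627·527.0 + 2361·410.2) / 6619
= 2646234.1 / 6619 = 399.7936... → 399.79.

399.79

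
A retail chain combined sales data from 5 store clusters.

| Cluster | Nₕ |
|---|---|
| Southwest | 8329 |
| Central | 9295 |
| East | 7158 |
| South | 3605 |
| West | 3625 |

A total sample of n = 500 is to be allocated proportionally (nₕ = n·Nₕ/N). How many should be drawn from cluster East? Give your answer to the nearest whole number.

Share of cluster East = 7158/32012 = 0.22360.
Allocate 500 × 0.22360 = 111.802... → 112.

112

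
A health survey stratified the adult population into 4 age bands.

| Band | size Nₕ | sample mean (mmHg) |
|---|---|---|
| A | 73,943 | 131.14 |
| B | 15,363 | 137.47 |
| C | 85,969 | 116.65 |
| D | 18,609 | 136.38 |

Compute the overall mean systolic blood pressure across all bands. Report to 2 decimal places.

N = 73943 + 15363 + 85969 + 18609 = 193884.
Weight each subgroup mean by Nₕ/N and sum.
Σ Nₕx̄ₕ = 73943·131.14 + 15363·137.47 + 85969·116.65 + 18609·136.38 = 9696885.02 + 2111951.61 + 10028283.85 + 2537895.42 = 24375015.9.
Divide by N: 24375015.9 / 193884 = 125.7196... → 125.72.

125.72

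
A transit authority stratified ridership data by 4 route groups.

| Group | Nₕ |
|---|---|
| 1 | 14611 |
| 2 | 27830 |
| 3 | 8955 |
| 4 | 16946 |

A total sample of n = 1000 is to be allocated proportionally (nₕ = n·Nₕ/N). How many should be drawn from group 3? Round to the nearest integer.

N = 14611 + 27830 + 8955 + 16946 = 68342.
n_3 = 1000·8955/68342 = 131.032... → 131.

131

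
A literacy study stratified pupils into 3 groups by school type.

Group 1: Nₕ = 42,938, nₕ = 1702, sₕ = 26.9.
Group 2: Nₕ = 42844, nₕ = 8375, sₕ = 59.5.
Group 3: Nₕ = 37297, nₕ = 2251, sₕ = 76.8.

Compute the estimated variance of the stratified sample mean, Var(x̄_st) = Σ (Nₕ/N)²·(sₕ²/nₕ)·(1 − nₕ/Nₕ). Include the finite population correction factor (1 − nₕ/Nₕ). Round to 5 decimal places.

0.31700

N = 123079. Term for each stratum: Wₕ²sₕ²/nₕ·(1−nₕ/Nₕ).
Var(x̄_st) = 0.04969302 + 0.04120974 + 0.22609522 = 0.31699799 → 0.31700.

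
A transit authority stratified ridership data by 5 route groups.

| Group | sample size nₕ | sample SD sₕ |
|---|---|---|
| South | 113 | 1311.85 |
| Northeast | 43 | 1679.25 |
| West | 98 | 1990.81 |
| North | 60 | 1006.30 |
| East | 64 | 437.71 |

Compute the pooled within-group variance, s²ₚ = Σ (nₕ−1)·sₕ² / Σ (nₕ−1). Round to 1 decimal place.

2057479.4

South: (113−1)·1311.85² = 112·1720950.4225 = 192746447.32
Northeast: (43−1)·1679.25² = 42·2819880.5625 = 118434983.625
West: (98−1)·1990.81² = 97·3963324.4561 = 384442472.2417
North: (60−1)·1006.30² = 59·1012639.69 = 59745741.71
East: (64−1)·437.71² = 63·191590.0441 = 12070172.7783
Numerator = 767439817.675; denominator = Σ(nₕ−1) = 373.
s²ₚ = 767439817.675/373 = 2057479.404... → 2057479.4.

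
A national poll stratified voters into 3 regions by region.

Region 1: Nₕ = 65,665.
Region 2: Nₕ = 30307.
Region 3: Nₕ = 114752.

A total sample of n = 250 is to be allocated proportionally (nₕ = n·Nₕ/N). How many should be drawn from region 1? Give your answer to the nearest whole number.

N = 65665 + 30307 + 114752 = 210724.
n_1 = 250·65665/210724 = 77.904... → 78.

78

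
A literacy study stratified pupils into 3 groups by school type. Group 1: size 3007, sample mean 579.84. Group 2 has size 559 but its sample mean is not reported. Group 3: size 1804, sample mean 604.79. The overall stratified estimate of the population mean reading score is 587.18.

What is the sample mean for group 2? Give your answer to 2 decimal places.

569.83

N = 3007 + 559 + 1804 = 5370.
Overall total = μ·N = 587.18·5370 = 3153156.6.
Subtract the known strata: 3007·579.84 + 1804·604.79 = 2834620.04.
Remaining total for group 2: 3153156.6 − 2834620.04 = 318536.56.
Divide by its size: 318536.56 / 559 = 569.8328... → 569.83.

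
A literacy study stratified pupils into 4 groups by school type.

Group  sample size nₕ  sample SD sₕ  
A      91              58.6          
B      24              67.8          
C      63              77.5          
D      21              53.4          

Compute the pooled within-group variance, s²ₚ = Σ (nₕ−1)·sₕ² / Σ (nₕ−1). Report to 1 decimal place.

4329.2

Degrees of freedom: 90 + 23 + 62 + 20 = 195.
Σ(nₕ−1)sₕ² = 90·3433.96 + 23·4596.84 + 62·6006.25 + 20·2851.56 = 844202.42.
s²ₚ = 844202.42 / 195 = 4329.243... → 4329.2.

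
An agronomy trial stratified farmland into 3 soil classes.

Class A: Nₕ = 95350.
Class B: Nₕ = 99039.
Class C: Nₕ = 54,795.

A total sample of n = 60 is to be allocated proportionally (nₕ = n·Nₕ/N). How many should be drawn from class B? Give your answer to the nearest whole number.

N = 95350 + 99039 + 54795 = 249184.
n_B = 60·99039/249184 = 23.847... → 24.

24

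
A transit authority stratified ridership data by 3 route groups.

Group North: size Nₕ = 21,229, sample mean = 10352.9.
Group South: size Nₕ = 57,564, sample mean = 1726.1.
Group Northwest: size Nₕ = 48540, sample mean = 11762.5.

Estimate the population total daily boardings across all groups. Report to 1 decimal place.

890094684.5

Estimate total by summing Nₕ·x̄ₕ over strata.
21229·10352.9 + 57564·1726.1 + 48540·11762.5 = 219781714.1 + 99361220.4 + 570951750 = 890094684.5.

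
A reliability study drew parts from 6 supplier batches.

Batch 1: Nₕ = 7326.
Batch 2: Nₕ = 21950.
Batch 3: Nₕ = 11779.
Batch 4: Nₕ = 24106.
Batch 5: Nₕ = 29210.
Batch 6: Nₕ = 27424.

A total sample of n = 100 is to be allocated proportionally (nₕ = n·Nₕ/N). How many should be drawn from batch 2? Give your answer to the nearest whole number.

18

Share of batch 2 = 21950/121795 = 0.18022.
Allocate 100 × 0.18022 = 18.022... → 18.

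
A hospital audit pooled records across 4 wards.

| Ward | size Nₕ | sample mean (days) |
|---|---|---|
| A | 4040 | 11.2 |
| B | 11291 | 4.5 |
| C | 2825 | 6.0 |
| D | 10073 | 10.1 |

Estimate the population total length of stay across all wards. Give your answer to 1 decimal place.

214744.8

Population total = Σ Nₕ·x̄ₕ (each stratum's size times its mean).
4040·11.2 + 11291·4.5 + 2825·6.0 + 10073·10.1 = 45248 + 50809.5 + 16950 + 101737.3 = 214744.8.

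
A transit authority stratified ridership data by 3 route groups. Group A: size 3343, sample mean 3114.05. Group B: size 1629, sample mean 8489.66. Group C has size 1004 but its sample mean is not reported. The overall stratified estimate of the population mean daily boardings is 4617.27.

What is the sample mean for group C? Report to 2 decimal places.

3339.52

N = 3343 + 1629 + 1004 = 5976.
Overall total = μ·N = 4617.27·5976 = 27592805.52.
Subtract the known strata: 3343·3114.05 + 1629·8489.66 = 24239925.29.
Remaining total for group C: 27592805.52 − 24239925.29 = 3352880.23.
Divide by its size: 3352880.23 / 1004 = 3339.5221... → 3339.52.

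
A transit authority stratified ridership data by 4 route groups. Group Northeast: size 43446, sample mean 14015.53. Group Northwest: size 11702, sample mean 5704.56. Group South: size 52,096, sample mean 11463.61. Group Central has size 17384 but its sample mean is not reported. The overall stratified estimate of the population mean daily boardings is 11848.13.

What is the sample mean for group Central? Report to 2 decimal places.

Σ Nₕx̄ₕ = N·μ, so 17384·x̄_Central = 124628·11848.13 − (43446·14015.53 + 11702·5704.56 + 52096·11463.61).
= 1476608745.64 − 1272881704.06 = 203727041.58.
x̄_Central = 203727041.58 / 17384 = 11719.2270... → 11719.23.

11719.23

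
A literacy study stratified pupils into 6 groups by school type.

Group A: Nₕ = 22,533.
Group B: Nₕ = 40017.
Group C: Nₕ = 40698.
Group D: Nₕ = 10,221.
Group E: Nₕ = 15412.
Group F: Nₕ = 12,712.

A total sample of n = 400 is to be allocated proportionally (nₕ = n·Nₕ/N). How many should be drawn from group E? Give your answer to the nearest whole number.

N = 22533 + 40017 + 40698 + 10221 + 15412 + 12712 = 141593.
n_E = 400·15412/141593 = 43.539... → 44.

44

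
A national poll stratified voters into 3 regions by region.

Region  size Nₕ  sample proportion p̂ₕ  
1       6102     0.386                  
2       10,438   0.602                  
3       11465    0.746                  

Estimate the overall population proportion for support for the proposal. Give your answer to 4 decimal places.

0.6139

Wₕ = Nₕ/N with N = 28005: 0.2179, 0.3727, 0.4094.
p̂_st = 0.2179·0.386 + 0.3727·0.602 + 0.4094·0.746 ≈ 0.613888... → 0.6139.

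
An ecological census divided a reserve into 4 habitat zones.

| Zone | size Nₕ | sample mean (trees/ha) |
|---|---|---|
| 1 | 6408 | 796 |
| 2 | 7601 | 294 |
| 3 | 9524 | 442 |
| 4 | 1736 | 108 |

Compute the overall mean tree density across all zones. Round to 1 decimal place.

464.3

x̄_st = (Σ Nₕx̄ₕ) / (Σ Nₕ) = (6408·796 + 7601·294 + 9524·442 + 1736·108) / 25269
= 11732558 / 25269 = 464.306... → 464.3.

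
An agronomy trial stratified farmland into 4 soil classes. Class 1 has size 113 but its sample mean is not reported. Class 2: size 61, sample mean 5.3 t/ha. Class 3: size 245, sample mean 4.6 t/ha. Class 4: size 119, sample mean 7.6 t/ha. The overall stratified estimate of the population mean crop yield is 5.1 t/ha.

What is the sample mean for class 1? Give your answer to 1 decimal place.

3.4

N = 113 + 61 + 245 + 119 = 538.
Overall total = μ·N = 5.1·538 = 2743.8.
Subtract the known strata: 61·5.3 + 245·4.6 + 119·7.6 = 2354.7.
Remaining total for class 1: 2743.8 − 2354.7 = 389.1.
Divide by its size: 389.1 / 113 = 3.443... → 3.4.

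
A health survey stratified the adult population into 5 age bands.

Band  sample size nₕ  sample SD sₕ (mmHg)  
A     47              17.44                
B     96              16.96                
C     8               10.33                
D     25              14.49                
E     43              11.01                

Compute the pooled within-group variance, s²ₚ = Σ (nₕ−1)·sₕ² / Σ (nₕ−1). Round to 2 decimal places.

243.90

Degrees of freedom: 46 + 95 + 7 + 24 + 42 = 214.
Σ(nₕ−1)sₕ² = 46·304.1536 + 95·287.6416 + 7·106.7089 + 24·209.9601 + 42·121.2201 = 52194.2665.
s²ₚ = 52194.2665 / 214 = 243.8984... → 243.90.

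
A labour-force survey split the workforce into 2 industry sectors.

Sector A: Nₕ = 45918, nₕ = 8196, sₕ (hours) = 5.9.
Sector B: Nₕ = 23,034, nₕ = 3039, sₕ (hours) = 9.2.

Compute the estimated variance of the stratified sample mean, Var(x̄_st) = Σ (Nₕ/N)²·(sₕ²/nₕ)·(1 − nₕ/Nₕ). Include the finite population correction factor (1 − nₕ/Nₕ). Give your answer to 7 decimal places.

N = 68952; Wₕ = Nₕ/N.
sector A: (45918/68952)²·5.9²/8196·(1 − 8196/45918) = 0.0015473409
sector B: (23034/68952)²·9.2²/3039·(1 − 3039/23034) = 0.0026980003
Sum = 0.0042453412 → 0.0042453.

0.0042453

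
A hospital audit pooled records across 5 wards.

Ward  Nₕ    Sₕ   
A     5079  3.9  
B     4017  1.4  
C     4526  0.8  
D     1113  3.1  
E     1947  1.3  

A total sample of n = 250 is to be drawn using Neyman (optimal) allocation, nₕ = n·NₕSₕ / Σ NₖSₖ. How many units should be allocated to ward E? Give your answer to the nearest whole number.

Σ NₕSₕ = 5079·3.9 + 4017·1.4 + 4526·0.8 + 1113·3.1 + 1947·1.3 = 35034.1.
Share for E: 2531.1/35034.1 = 0.07225.
n_E = 250 × 0.07225 = 18.062... → 18.

18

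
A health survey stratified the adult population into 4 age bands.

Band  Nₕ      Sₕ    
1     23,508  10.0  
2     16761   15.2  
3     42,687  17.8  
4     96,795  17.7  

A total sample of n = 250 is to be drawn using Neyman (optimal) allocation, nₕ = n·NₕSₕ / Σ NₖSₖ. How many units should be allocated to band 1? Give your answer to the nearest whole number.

Σ NₕSₕ = 23508·10.0 + 16761·15.2 + 42687·17.8 + 96795·17.7 = 2962947.3.
Share for 1: 235080/2962947.3 = 0.07934.
n_1 = 250 × 0.07934 = 19.835... → 20.

20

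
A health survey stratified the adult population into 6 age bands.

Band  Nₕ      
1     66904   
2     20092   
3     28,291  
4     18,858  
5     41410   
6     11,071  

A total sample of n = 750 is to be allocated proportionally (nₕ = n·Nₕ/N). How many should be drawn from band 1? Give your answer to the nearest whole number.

269

Share of band 1 = 66904/186626 = 0.35849.
Allocate 750 × 0.35849 = 268.869... → 269.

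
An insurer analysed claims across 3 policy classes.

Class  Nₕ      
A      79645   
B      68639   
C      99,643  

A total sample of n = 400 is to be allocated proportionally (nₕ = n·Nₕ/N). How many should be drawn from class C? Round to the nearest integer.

161

Share of class C = 99643/247927 = 0.40190.
Allocate 400 × 0.40190 = 160.762... → 161.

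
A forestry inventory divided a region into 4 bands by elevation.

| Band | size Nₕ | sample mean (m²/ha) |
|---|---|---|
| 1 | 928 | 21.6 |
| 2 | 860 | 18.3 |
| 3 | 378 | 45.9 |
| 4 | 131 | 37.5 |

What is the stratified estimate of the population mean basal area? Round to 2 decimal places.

25.27

N = 2297; weights Wₕ = Nₕ/N = (0.4040, 0.3744, 0.1646, 0.0570).
x̄_st = Σ Wₕ·x̄ₕ = 0.4040·21.6 + 0.3744·18.3 + 0.1646·45.9 + 0.0570·37.5 ≈ 25.2701...
→ 25.27.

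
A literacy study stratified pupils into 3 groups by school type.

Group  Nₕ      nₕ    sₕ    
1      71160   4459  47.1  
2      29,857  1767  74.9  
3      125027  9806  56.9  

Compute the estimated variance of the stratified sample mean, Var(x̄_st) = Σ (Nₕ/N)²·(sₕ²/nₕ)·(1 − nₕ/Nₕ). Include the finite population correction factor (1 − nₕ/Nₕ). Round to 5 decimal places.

0.19141

N = 226044. Term for each stratum: Wₕ²sₕ²/nₕ·(1−nₕ/Nₕ).
Var(x̄_st) = 0.04621539 + 0.05211215 + 0.09308552 = 0.19141307 → 0.19141.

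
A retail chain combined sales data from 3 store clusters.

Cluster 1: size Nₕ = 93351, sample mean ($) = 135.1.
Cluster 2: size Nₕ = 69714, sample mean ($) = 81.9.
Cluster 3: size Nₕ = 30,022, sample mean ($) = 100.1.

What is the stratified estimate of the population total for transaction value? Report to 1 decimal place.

1: 93351·135.1 = 12611720.1
2: 69714·81.9 = 5709576.6
3: 30022·100.1 = 3005202.2
τ̂ = Σ Nₕx̄ₕ = 21326498.9.

21326498.9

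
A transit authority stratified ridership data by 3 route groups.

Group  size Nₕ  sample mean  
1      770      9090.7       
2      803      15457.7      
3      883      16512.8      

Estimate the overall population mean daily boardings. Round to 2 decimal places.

13840.87

N = 2456; weights Wₕ = Nₕ/N = (0.3135, 0.3270, 0.3595).
x̄_st = Σ Wₕ·x̄ₕ = 0.3135·9090.7 + 0.3270·15457.7 + 0.3595·16512.8 ≈ 13840.8691...
→ 13840.87.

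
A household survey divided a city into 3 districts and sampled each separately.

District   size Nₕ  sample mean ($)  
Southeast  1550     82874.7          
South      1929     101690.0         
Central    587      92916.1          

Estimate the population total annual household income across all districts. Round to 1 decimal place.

Southeast: 1550·82874.7 = 128455785
South: 1929·101690.0 = 196160010
Central: 587·92916.1 = 54541750.7
τ̂ = Σ Nₕx̄ₕ = 379157545.7.

379157545.7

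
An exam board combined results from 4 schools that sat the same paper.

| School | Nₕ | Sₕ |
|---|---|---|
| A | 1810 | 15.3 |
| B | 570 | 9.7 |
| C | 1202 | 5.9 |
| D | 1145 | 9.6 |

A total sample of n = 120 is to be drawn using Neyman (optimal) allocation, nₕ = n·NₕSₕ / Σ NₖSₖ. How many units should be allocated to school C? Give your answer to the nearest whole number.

A: NₕSₕ = 1810·15.3 = 27693
B: NₕSₕ = 570·9.7 = 5529
C: NₕSₕ = 1202·5.9 = 7091.8
D: NₕSₕ = 1145·9.6 = 10992
Σ NₕSₕ = 51305.8.
n_C = 120·7091.8/51305.8 = 16.587... → 17.

17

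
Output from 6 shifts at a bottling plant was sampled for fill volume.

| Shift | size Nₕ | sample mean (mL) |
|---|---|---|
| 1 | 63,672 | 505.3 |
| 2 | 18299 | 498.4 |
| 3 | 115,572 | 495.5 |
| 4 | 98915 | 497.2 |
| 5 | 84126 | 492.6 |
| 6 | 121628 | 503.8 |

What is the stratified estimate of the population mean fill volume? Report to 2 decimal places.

x̄_st = (Σ Nₕx̄ₕ) / (Σ Nₕ) = (63672·505.3 + 18299·498.4 + 115572·495.5 + 98915·497.2 + 84126·492.6 + 121628·503.8) / 502212
= 250456801.2 / 502212 = 498.7073... → 498.71.

498.71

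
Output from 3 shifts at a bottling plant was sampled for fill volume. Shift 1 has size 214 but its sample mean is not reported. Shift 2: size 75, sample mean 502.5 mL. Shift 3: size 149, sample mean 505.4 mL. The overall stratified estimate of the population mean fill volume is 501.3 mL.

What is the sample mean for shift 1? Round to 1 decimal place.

N = 214 + 75 + 149 = 438.
Overall total = μ·N = 501.3·438 = 219569.4.
Subtract the known strata: 75·502.5 + 149·505.4 = 112992.1.
Remaining total for shift 1: 219569.4 − 112992.1 = 106577.3.
Divide by its size: 106577.3 / 214 = 498.025... → 498.0.

498.0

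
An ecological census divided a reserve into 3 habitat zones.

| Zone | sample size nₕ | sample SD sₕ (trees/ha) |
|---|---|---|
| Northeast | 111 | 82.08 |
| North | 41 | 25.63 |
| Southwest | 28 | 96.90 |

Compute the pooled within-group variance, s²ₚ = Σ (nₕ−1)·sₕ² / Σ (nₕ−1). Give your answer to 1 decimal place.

5767.7

Degrees of freedom: 110 + 40 + 27 = 177.
Σ(nₕ−1)sₕ² = 110·6737.1264 + 40·656.8969 + 27·9389.61 = 1020879.25.
s²ₚ = 1020879.25 / 177 = 5767.679... → 5767.7.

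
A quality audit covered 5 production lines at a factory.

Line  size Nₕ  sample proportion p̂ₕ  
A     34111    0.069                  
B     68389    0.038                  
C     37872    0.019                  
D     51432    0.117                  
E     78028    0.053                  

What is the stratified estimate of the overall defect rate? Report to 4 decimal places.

0.0586

N = 34111 + 68389 + 37872 + 51432 + 78028 = 269832.
Overall proportion = Σ (Nₕ/N)·p̂ₕ.
Σ Nₕp̂ₕ = 2353.659 + 2598.782 + 719.568 + 6017.544 + 4135.484 = 15825.037.
15825.037 / 269832 = 0.058648... → 0.0586.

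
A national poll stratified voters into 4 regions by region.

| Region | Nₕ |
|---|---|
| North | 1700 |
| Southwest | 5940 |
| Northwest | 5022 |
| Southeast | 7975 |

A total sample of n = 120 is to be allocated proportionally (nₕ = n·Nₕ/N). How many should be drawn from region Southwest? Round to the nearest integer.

Share of region Southwest = 5940/20637 = 0.28783.
Allocate 120 × 0.28783 = 34.540... → 35.

35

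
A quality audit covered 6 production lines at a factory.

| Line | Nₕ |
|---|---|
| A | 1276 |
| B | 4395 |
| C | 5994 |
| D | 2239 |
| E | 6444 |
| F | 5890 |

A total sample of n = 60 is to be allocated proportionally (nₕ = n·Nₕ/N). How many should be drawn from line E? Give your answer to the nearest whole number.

15

Share of line E = 6444/26238 = 0.24560.
Allocate 60 × 0.24560 = 14.736... → 15.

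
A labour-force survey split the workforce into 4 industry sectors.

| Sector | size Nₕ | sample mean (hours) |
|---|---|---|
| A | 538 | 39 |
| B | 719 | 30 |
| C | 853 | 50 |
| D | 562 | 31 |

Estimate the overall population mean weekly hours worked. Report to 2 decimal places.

38.41

N = 538 + 719 + 853 + 562 = 2672.
The stratified mean weights each stratum mean by its population share Nₕ/N.
Σ Nₕx̄ₕ = 538·39 + 719·30 + 853·50 + 562·31 = 20982 + 21570 + 42650 + 17422 = 102624.
Divide by N: 102624 / 2672 = 38.4072... → 38.41.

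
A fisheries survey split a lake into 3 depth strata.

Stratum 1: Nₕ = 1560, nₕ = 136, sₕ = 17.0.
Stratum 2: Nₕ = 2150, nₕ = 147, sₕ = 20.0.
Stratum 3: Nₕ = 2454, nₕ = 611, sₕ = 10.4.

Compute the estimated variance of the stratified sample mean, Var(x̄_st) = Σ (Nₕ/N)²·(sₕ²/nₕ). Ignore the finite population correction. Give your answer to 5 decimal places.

0.49522

N = 6164; Wₕ = Nₕ/N.
stratum 1: (1560/6164)²·17.0²/136 = 0.13610776
stratum 2: (2150/6164)²·20.0²/147 = 0.33105055
stratum 3: (2454/6164)²·10.4²/611 = 0.02805752
Sum = 0.49521583 → 0.49522.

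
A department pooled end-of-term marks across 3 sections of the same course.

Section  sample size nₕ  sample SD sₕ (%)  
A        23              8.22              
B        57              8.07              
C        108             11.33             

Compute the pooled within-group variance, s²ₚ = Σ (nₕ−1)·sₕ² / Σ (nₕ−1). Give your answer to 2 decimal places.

A: (23−1)·8.22² = 22·67.5684 = 1486.5048
B: (57−1)·8.07² = 56·65.1249 = 3646.9944
C: (108−1)·11.33² = 107·128.3689 = 13735.4723
Numerator = 18868.9715; denominator = Σ(nₕ−1) = 185.
s²ₚ = 18868.9715/185 = 101.9944... → 101.99.

101.99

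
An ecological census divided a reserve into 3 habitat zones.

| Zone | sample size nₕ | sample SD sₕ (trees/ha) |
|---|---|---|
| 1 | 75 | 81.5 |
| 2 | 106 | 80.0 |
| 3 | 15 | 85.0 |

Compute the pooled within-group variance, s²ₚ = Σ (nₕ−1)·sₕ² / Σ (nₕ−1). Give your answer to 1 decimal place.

1: (75−1)·81.5² = 74·6642.25 = 491526.5
2: (106−1)·80.0² = 105·6400 = 672000
3: (15−1)·85.0² = 14·7225 = 101150
Numerator = 1264676.5; denominator = Σ(nₕ−1) = 193.
s²ₚ = 1264676.5/193 = 6552.728... → 6552.7.

6552.7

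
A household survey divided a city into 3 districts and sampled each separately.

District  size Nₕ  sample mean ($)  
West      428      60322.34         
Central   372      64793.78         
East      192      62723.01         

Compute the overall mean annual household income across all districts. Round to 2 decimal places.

62463.78

N = 428 + 372 + 192 = 992.
Weight each subgroup mean by Nₕ/N and sum.
Σ Nₕx̄ₕ = 428·60322.34 + 372·64793.78 + 192·62723.01 = 25817961.52 + 24103286.16 + 12042817.92 = 61964065.6.
Divide by N: 61964065.6 / 992 = 62463.7758... → 62463.78.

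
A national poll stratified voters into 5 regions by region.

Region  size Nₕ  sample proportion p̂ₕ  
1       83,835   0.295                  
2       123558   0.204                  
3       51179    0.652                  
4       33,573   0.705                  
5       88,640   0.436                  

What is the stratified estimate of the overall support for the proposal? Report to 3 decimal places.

Wₕ = Nₕ/N with N = 380785: 0.2202, 0.3245, 0.1344, 0.0882, 0.2328.
p̂_st = 0.2202·0.295 + 0.3245·0.204 + 0.1344·0.652 + 0.0882·0.705 + 0.2328·0.436 ≈ 0.38243... → 0.382.

0.382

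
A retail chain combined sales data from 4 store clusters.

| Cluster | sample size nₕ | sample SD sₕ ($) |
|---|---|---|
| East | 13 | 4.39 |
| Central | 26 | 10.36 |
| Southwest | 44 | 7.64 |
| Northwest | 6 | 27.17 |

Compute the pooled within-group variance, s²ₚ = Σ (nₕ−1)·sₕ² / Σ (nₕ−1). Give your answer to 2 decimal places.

East: (13−1)·4.39² = 12·19.2721 = 231.2652
Central: (26−1)·10.36² = 25·107.3296 = 2683.24
Southwest: (44−1)·7.64² = 43·58.3696 = 2509.8928
Northwest: (6−1)·27.17² = 5·738.2089 = 3691.0445
Numerator = 9115.4425; denominator = Σ(nₕ−1) = 85.
s²ₚ = 9115.4425/85 = 107.2405 → 107.24.

107.24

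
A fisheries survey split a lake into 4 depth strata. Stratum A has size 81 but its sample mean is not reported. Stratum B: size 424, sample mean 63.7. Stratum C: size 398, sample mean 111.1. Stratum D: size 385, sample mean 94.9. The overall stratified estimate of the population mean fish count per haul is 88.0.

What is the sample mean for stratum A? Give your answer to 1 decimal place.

68.9

Σ Nₕx̄ₕ = N·μ, so 81·x̄_A = 1288·88.0 − (424·63.7 + 398·111.1 + 385·94.9).
= 113344 − 107763.1 = 5580.9.
x̄_A = 5580.9 / 81 = 68.9 → 68.9.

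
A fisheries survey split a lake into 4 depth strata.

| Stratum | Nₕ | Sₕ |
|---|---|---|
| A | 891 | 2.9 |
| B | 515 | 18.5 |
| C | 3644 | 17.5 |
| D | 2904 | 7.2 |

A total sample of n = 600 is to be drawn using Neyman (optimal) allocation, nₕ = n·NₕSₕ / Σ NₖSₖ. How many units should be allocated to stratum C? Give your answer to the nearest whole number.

A: NₕSₕ = 891·2.9 = 2583.9
B: NₕSₕ = 515·18.5 = 9527.5
C: NₕSₕ = 3644·17.5 = 63770
D: NₕSₕ = 2904·7.2 = 20908.8
Σ NₕSₕ = 96790.2.
n_C = 600·63770/96790.2 = 395.309... → 395.

395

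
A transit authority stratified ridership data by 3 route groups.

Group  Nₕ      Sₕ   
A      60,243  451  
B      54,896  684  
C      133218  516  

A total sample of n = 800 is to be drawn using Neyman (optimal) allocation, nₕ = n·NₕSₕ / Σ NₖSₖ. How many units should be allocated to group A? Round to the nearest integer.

A: NₕSₕ = 60243·451 = 27169593
B: NₕSₕ = 54896·684 = 37548864
C: NₕSₕ = 133218·516 = 68740488
Σ NₕSₕ = 133458945.
n_A = 800·27169593/133458945 = 162.864... → 163.

163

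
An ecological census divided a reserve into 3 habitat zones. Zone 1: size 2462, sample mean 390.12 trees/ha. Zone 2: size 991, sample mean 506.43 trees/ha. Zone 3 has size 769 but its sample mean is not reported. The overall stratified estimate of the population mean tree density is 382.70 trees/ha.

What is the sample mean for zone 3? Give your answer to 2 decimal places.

199.50

Σ Nₕx̄ₕ = N·μ, so 769·x̄_3 = 4222·382.70 − (2462·390.12 + 991·506.43).
= 1615759.4 − 1462347.57 = 153411.83.
x̄_3 = 153411.83 / 769 = 199.4952... → 199.50.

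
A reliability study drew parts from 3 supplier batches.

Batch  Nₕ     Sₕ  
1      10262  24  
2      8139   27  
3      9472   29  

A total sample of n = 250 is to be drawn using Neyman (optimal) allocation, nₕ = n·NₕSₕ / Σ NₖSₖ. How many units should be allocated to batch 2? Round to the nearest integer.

1: NₕSₕ = 10262·24 = 246288
2: NₕSₕ = 8139·27 = 219753
3: NₕSₕ = 9472·29 = 274688
Σ NₕSₕ = 740729.
n_2 = 250·219753/740729 = 74.168... → 74.

74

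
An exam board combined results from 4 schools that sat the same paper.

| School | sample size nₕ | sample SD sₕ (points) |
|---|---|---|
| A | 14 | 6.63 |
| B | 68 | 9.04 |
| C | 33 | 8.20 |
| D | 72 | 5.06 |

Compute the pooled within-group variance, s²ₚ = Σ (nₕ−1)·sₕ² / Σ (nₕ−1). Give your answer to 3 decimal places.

Degrees of freedom: 13 + 67 + 32 + 71 = 183.
Σ(nₕ−1)sₕ² = 13·43.9569 + 67·81.7216 + 32·67.24 + 71·25.6036 = 10016.3225.
s²ₚ = 10016.3225 / 183 = 54.73400... → 54.734.

54.734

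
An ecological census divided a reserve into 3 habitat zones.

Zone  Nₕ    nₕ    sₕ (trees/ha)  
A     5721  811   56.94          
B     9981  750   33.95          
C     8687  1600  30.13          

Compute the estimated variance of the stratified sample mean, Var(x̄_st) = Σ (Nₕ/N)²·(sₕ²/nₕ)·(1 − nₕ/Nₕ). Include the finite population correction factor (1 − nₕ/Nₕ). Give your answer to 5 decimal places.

0.48556

N = 24389. Term for each stratum: Wₕ²sₕ²/nₕ·(1−nₕ/Nₕ).
Var(x̄_st) = 0.18879023 + 0.23804174 + 0.05872494 = 0.48555691 → 0.48556.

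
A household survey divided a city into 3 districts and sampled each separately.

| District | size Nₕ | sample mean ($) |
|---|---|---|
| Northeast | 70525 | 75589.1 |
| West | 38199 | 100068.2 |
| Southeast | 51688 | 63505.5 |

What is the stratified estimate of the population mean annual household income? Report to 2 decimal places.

N = 160412; weights Wₕ = Nₕ/N = (0.4396, 0.2381, 0.3222).
x̄_st = Σ Wₕ·x̄ₕ = 0.4396·75589.1 + 0.2381·100068.2 + 0.3222·63505.5 ≈ 77524.7409...
→ 77524.74.

77524.74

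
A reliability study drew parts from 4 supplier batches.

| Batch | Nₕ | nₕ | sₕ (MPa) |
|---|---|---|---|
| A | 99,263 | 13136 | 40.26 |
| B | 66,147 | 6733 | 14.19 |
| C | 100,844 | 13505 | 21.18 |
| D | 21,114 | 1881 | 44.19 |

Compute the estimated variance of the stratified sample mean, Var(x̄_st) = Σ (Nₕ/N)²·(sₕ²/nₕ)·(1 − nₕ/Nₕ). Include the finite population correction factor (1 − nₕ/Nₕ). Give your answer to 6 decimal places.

0.022845

N = 287368. Term for each stratum: Wₕ²sₕ²/nₕ·(1−nₕ/Nₕ).
Var(x̄_st) = 0.012774218 + 0.001423241 + 0.003542736 + 0.005105049 = 0.022845243 → 0.022845.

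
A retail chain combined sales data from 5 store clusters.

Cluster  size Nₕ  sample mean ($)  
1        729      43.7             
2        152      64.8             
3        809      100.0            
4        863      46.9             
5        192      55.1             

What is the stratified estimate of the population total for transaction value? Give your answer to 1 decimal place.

Estimate total by summing Nₕ·x̄ₕ over strata.
729·43.7 + 152·64.8 + 809·100.0 + 863·46.9 + 192·55.1 = 31857.3 + 9849.6 + 80900 + 40474.7 + 10579.2 = 173660.8.

173660.8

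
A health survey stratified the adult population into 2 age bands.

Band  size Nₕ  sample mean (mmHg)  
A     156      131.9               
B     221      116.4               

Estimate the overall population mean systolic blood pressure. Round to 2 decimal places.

x̄_st = (Σ Nₕx̄ₕ) / (Σ Nₕ) = (156·131.9 + 221·116.4) / 377
= 46300.8 / 377 = 122.8138... → 122.81.

122.81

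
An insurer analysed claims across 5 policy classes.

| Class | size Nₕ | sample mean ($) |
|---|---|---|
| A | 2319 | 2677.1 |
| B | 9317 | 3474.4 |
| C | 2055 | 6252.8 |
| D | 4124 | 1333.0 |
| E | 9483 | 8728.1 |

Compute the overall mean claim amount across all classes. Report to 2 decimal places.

N = 27298; weights Wₕ = Nₕ/N = (0.0850, 0.3413, 0.0753, 0.1511, 0.3474).
x̄_st = Σ Wₕ·x̄ₕ = 0.0850·2677.1 + 0.3413·3474.4 + 0.0753·6252.8 + 0.1511·1333.0 + 0.3474·8728.1 ≈ 5117.3913...
→ 5117.39.

5117.39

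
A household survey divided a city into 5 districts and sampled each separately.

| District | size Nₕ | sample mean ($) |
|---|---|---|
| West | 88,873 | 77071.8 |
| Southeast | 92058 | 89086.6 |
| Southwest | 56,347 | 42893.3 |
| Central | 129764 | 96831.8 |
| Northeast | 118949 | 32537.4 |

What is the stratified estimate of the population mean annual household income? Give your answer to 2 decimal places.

N = 88873 + 92058 + 56347 + 129764 + 118949 = 485991.
The stratified mean weights each stratum mean by its population share Nₕ/N.
Σ Nₕx̄ₕ = 88873·77071.8 + 92058·89086.6 + 56347·42893.3 + 129764·96831.8 + 118949·32537.4 = 6849602081.4 + 8201134222.8 + 2416908775.1 + 12565281695.2 + 3870291192.6 = 33903217967.1.
Divide by N: 33903217967.1 / 485991 = 69760.9996... → 69761.00.

69761.00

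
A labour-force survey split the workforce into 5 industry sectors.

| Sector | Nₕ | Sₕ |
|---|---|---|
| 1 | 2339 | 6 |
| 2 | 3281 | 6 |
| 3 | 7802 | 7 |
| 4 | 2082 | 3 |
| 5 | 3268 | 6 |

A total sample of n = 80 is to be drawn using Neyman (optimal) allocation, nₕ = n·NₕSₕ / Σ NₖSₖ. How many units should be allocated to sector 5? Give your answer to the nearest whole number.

Σ NₕSₕ = 2339·6 + 3281·6 + 7802·7 + 2082·3 + 3268·6 = 114188.
Share for 5: 19608/114188 = 0.17172.
n_5 = 80 × 0.17172 = 13.737... → 14.

14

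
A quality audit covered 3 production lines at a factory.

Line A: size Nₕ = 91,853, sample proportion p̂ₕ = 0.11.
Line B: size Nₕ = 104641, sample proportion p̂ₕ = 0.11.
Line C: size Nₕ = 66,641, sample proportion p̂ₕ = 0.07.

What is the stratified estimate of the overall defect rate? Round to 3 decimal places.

Wₕ = Nₕ/N with N = 263135: 0.3491, 0.3977, 0.2533.
p̂_st = 0.3491·0.11 + 0.3977·0.11 + 0.2533·0.07 ≈ 0.09987... → 0.100.

0.100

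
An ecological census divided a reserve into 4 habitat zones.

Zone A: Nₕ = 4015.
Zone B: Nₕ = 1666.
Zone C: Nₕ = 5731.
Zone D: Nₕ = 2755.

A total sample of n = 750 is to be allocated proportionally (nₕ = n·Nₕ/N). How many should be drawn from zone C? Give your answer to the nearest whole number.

303

Share of zone C = 5731/14167 = 0.40453.
Allocate 750 × 0.40453 = 303.399... → 303.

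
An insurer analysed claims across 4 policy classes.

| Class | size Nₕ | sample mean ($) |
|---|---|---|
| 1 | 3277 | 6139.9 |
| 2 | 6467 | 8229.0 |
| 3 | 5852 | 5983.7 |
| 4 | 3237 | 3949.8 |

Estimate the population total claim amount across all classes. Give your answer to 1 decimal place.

Population total = Σ Nₕ·x̄ₕ (each stratum's size times its mean).
3277·6139.9 + 6467·8229.0 + 5852·5983.7 + 3237·3949.8 = 20120452.3 + 53216943 + 35016612.4 + 12785502.6 = 121139510.3.

121139510.3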